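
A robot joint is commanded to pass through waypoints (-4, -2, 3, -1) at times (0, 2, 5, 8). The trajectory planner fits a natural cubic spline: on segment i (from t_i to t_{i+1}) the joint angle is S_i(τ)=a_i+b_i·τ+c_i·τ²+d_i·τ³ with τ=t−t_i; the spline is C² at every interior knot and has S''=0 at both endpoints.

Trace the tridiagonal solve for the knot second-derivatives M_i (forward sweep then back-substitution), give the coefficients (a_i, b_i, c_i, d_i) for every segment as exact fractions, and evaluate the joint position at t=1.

  seg 0: a=-4 b=77/111 c=0 d=17/222
  seg 1: a=-2 b=179/111 c=17/37 d=-49/333
  seg 2: a=3 b=44/111 c=-32/37 d=32/333
S(1) = -239/74

Δ: Δ0=1, Δ1=5/3, Δ2=-4/3
row 1: diag=10, rhs=4; c'=3/10, d'=2/5
row 2: denom=12−3·3/10=111/10; d'=(-18−3·2/5)/(111/10)=-64/37
back: M2=-64/37
back: M1=2/5−3/10·-64/37=34/37
M: M0=0, M1=34/37, M2=-64/37, M3=0
seg 0: a=-4, c=M0/2=0, d=(M1−M0)/(6·2)=17/222, b=Δ0−h0·(2M0+M1)/6=77/111
seg 1: a=-2, c=M1/2=17/37, d=(M2−M1)/(6·3)=-49/333, b=Δ1−h1·(2M1+M2)/6=179/111
seg 2: a=3, c=M2/2=-32/37, d=(M3−M2)/(6·3)=32/333, b=Δ2−h2·(2M2+M3)/6=44/111
t_q=1 → seg 0, τ=1; S=-4+77/111·τ+0·τ²+17/222·τ³=-239/74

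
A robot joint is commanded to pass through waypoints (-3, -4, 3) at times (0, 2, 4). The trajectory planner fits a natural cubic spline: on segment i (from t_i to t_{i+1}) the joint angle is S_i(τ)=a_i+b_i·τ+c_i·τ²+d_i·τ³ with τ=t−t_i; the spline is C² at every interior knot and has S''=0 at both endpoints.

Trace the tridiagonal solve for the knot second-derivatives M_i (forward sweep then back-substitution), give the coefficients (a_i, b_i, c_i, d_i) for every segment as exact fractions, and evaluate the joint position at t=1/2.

  seg 0: a=-3 b=-3/2 c=0 d=1/4
  seg 1: a=-4 b=3/2 c=3/2 d=-1/4
S(1/2) = -119/32

Δ: Δ0=-1/2, Δ1=7/2
row 1: diag=8, rhs=24; c'=1/4, d'=3
back: M1=3
M: M0=0, M1=3, M2=0
seg 0: a=-3, c=M0/2=0, d=(M1−M0)/(6·2)=1/4, b=Δ0−h0·(2M0+M1)/6=-3/2
seg 1: a=-4, c=M1/2=3/2, d=(M2−M1)/(6·2)=-1/4, b=Δ1−h1·(2M1+M2)/6=3/2
t_q=1/2 → seg 0, τ=1/2; S=-3+-3/2·τ+0·τ²+1/4·τ³=-119/32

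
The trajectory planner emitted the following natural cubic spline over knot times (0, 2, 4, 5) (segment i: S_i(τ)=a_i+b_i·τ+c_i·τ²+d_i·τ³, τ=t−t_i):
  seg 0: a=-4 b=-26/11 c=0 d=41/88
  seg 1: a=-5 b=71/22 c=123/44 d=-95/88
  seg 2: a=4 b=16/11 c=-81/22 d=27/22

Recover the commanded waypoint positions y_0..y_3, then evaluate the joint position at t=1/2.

y_0=-4 y_1=-5 y_2=4 y_3=3
S(1/2) = -3607/704

y_0 = S_0(0) = a_0 = -4
y_1 = S_1(0) = a_1 = -5
y_2 = S_2(0) = a_2 = 4
y_3 = S_2(1) = 3
t_q=1/2 is in segment 0 (τ=1/2); S_0(τ)=-3607/704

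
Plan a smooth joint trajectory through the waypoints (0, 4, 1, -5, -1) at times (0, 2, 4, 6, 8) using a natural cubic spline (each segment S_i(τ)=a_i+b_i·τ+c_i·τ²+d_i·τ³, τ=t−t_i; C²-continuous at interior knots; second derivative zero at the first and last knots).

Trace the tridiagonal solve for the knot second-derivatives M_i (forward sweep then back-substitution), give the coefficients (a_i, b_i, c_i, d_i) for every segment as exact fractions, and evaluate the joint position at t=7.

Δ: Δ0=2, Δ1=-3/2, Δ2=-3, Δ3=2
row 1: diag=8, rhs=-21; c'=1/4, d'=-21/8
row 2: denom=8−2·1/4=15/2; d'=(-9−2·-21/8)/(15/2)=-1/2
row 3: denom=8−2·4/15=112/15; d'=(30−2·-1/2)/(112/15)=465/112
back: M3=465/112
back: M2=-1/2−4/15·465/112=-45/28
back: M1=-21/8−1/4·-45/28=-249/112
M: M0=0, M1=-249/112, M2=-45/28, M3=465/112, M4=0
seg 0: a=0, c=M0/2=0, d=(M1−M0)/(6·2)=-83/448, b=Δ0−h0·(2M0+M1)/6=307/112
seg 1: a=4, c=M1/2=-249/224, d=(M2−M1)/(6·2)=23/448, b=Δ1−h1·(2M1+M2)/6=29/56
seg 2: a=1, c=M2/2=-45/56, d=(M3−M2)/(6·2)=215/448, b=Δ2−h2·(2M2+M3)/6=-53/16
seg 3: a=-5, c=M3/2=465/224, d=(M4−M3)/(6·2)=-155/448, b=Δ3−h3·(2M3+M4)/6=-43/56
t_q=7 → seg 3, τ=1; S=-5+-43/56·τ+465/224·τ²+-155/448·τ³=-1809/448

  seg 0: a=0 b=307/112 c=0 d=-83/448
  seg 1: a=4 b=29/56 c=-249/224 d=23/448
  seg 2: a=1 b=-53/16 c=-45/56 d=215/448
  seg 3: a=-5 b=-43/56 c=465/224 d=-155/448
S(7) = -1809/448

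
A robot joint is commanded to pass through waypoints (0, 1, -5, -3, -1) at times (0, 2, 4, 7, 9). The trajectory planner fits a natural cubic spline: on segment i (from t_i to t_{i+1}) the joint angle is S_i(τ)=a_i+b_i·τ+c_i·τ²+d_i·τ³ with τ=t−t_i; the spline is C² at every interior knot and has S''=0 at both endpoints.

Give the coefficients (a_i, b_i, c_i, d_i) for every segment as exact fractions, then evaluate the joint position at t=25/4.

  seg 0: a=0 b=3371/2064 c=0 d=-2339/8256
  seg 1: a=1 b=-1823/1032 c=-2339/1376 d=4471/8256
  seg 2: a=-5 b=-4267/2064 c=533/344 d=-439/2064
  seg 3: a=-3 b=767/516 c=-251/688 d=251/4128
S(25/4) = -186269/44032

Δ: Δ0=1/2, Δ1=-3, Δ2=2/3, Δ3=1
row 1: diag=8, rhs=-21; c'=1/4, d'=-21/8
row 2: denom=10−2·1/4=19/2; d'=(22−2·-21/8)/(19/2)=109/38
row 3: denom=10−3·6/19=172/19; d'=(2−3·109/38)/(172/19)=-251/344
back: M3=-251/344
back: M2=109/38−6/19·-251/344=533/172
back: M1=-21/8−1/4·533/172=-2339/688
M: M0=0, M1=-2339/688, M2=533/172, M3=-251/344, M4=0
seg 0: a=0, c=M0/2=0, d=(M1−M0)/(6·2)=-2339/8256, b=Δ0−h0·(2M0+M1)/6=3371/2064
seg 1: a=1, c=M1/2=-2339/1376, d=(M2−M1)/(6·2)=4471/8256, b=Δ1−h1·(2M1+M2)/6=-1823/1032
seg 2: a=-5, c=M2/2=533/344, d=(M3−M2)/(6·3)=-439/2064, b=Δ2−h2·(2M2+M3)/6=-4267/2064
seg 3: a=-3, c=M3/2=-251/688, d=(M4−M3)/(6·2)=251/4128, b=Δ3−h3·(2M3+M4)/6=767/516
t_q=25/4 → seg 2, τ=9/4; S=-5+-4267/2064·τ+533/344·τ²+-439/2064·τ³=-186269/44032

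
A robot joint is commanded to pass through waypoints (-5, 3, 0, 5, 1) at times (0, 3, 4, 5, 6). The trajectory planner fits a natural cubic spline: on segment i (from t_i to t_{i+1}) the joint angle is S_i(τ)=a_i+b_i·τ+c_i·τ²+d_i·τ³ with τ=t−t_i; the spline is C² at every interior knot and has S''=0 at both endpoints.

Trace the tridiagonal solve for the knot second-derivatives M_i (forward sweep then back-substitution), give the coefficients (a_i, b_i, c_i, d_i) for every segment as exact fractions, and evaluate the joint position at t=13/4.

Δ: Δ0=8/3, Δ1=-3, Δ2=5, Δ3=-4
row 1: diag=8, rhs=-34; c'=1/8, d'=-17/4
row 2: denom=4−1·1/8=31/8; d'=(48−1·-17/4)/(31/8)=418/31
row 3: denom=4−1·8/31=116/31; d'=(-54−1·418/31)/(116/31)=-523/29
back: M3=-523/29
back: M2=418/31−8/31·-523/29=526/29
back: M1=-17/4−1/8·526/29=-189/29
M: M0=0, M1=-189/29, M2=526/29, M3=-523/29, M4=0
seg 0: a=-5, c=M0/2=0, d=(M1−M0)/(6·3)=-21/58, b=Δ0−h0·(2M0+M1)/6=1031/174
seg 1: a=3, c=M1/2=-189/58, d=(M2−M1)/(6·1)=715/174, b=Δ1−h1·(2M1+M2)/6=-335/87
seg 2: a=0, c=M2/2=263/29, d=(M3−M2)/(6·1)=-1049/174, b=Δ2−h2·(2M2+M3)/6=341/174
seg 3: a=5, c=M3/2=-523/58, d=(M4−M3)/(6·1)=523/174, b=Δ3−h3·(2M3+M4)/6=175/87
t_q=13/4 → seg 1, τ=1/4; S=3+-335/87·τ+-189/58·τ²+715/174·τ³=7045/3712

  seg 0: a=-5 b=1031/174 c=0 d=-21/58
  seg 1: a=3 b=-335/87 c=-189/58 d=715/174
  seg 2: a=0 b=341/174 c=263/29 d=-1049/174
  seg 3: a=5 b=175/87 c=-523/58 d=523/174
S(13/4) = 7045/3712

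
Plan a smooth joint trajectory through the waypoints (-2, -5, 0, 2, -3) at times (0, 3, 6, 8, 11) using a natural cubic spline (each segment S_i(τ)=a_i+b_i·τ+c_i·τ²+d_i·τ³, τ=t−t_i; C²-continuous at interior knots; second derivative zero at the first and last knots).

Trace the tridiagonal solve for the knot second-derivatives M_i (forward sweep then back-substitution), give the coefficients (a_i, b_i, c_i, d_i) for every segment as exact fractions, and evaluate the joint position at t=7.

  seg 0: a=-2 b=-307/177 c=0 d=130/1593
  seg 1: a=-5 b=83/177 c=130/177 d=-178/1593
  seg 2: a=0 b=329/177 c=-16/59 d=-14/177
  seg 3: a=2 b=-31/177 c=-44/59 d=44/531
S(7) = 89/59

Δ: Δ0=-1, Δ1=5/3, Δ2=1, Δ3=-5/3
row 1: diag=12, rhs=16; c'=1/4, d'=4/3
row 2: denom=10−3·1/4=37/4; d'=(-4−3·4/3)/(37/4)=-32/37
row 3: denom=10−2·8/37=354/37; d'=(-16−2·-32/37)/(354/37)=-88/59
back: M3=-88/59
back: M2=-32/37−8/37·-88/59=-32/59
back: M1=4/3−1/4·-32/59=260/177
M: M0=0, M1=260/177, M2=-32/59, M3=-88/59, M4=0
seg 0: a=-2, c=M0/2=0, d=(M1−M0)/(6·3)=130/1593, b=Δ0−h0·(2M0+M1)/6=-307/177
seg 1: a=-5, c=M1/2=130/177, d=(M2−M1)/(6·3)=-178/1593, b=Δ1−h1·(2M1+M2)/6=83/177
seg 2: a=0, c=M2/2=-16/59, d=(M3−M2)/(6·2)=-14/177, b=Δ2−h2·(2M2+M3)/6=329/177
seg 3: a=2, c=M3/2=-44/59, d=(M4−M3)/(6·3)=44/531, b=Δ3−h3·(2M3+M4)/6=-31/177
t_q=7 → seg 2, τ=1; S=0+329/177·τ+-16/59·τ²+-14/177·τ³=89/59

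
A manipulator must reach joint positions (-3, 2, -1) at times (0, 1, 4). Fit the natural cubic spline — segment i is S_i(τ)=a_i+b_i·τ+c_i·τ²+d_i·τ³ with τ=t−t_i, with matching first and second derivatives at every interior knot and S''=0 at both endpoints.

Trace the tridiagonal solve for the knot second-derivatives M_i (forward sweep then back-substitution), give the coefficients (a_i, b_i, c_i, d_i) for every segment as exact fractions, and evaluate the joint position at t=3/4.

  seg 0: a=-3 b=23/4 c=0 d=-3/4
  seg 1: a=2 b=7/2 c=-9/4 d=1/4
S(3/4) = 255/256

Δ: Δ0=5, Δ1=-1
row 1: diag=8, rhs=-36; c'=3/8, d'=-9/2
back: M1=-9/2
M: M0=0, M1=-9/2, M2=0
seg 0: a=-3, c=M0/2=0, d=(M1−M0)/(6·1)=-3/4, b=Δ0−h0·(2M0+M1)/6=23/4
seg 1: a=2, c=M1/2=-9/4, d=(M2−M1)/(6·3)=1/4, b=Δ1−h1·(2M1+M2)/6=7/2
t_q=3/4 → seg 0, τ=3/4; S=-3+23/4·τ+0·τ²+-3/4·τ³=255/256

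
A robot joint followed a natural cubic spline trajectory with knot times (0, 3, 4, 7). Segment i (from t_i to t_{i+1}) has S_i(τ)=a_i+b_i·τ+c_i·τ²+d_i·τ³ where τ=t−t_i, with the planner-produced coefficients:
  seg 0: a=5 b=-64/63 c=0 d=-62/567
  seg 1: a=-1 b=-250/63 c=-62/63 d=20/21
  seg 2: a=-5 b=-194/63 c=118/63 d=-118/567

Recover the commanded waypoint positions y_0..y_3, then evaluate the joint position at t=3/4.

y_0=5 y_1=-1 y_2=-5 y_3=-3
S(3/4) = 939/224

y_0 = S_0(0) = a_0 = 5
y_1 = S_1(0) = a_1 = -1
y_2 = S_2(0) = a_2 = -5
y_3 = S_2(3) = -3
t_q=3/4 is in segment 0 (τ=3/4); S_0(τ)=939/224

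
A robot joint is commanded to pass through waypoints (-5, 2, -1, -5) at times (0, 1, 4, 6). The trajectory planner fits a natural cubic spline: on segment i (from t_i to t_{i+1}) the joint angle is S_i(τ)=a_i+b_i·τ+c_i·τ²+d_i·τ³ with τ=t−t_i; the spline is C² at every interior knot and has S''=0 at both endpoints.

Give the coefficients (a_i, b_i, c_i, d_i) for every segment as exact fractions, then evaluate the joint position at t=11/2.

Δ: Δ0=7, Δ1=-1, Δ2=-2
row 1: diag=8, rhs=-48; c'=3/8, d'=-6
row 2: denom=10−3·3/8=71/8; d'=(-6−3·-6)/(71/8)=96/71
back: M2=96/71
back: M1=-6−3/8·96/71=-462/71
M: M0=0, M1=-462/71, M2=96/71, M3=0
seg 0: a=-5, c=M0/2=0, d=(M1−M0)/(6·1)=-77/71, b=Δ0−h0·(2M0+M1)/6=574/71
seg 1: a=2, c=M1/2=-231/71, d=(M2−M1)/(6·3)=31/71, b=Δ1−h1·(2M1+M2)/6=343/71
seg 2: a=-1, c=M2/2=48/71, d=(M3−M2)/(6·2)=-8/71, b=Δ2−h2·(2M2+M3)/6=-206/71
t_q=11/2 → seg 2, τ=3/2; S=-1+-206/71·τ+48/71·τ²+-8/71·τ³=-299/71

  seg 0: a=-5 b=574/71 c=0 d=-77/71
  seg 1: a=2 b=343/71 c=-231/71 d=31/71
  seg 2: a=-1 b=-206/71 c=48/71 d=-8/71
S(11/2) = -299/71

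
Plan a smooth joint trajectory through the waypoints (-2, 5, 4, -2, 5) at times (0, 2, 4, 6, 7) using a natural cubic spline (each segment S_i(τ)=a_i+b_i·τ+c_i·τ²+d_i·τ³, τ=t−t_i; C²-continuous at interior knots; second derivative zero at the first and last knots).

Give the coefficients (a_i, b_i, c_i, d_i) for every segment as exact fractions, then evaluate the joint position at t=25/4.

Δ: Δ0=7/2, Δ1=-1/2, Δ2=-3, Δ3=7
row 1: diag=8, rhs=-24; c'=1/4, d'=-3
row 2: denom=8−2·1/4=15/2; d'=(-15−2·-3)/(15/2)=-6/5
row 3: denom=6−2·4/15=82/15; d'=(60−2·-6/5)/(82/15)=468/41
back: M3=468/41
back: M2=-6/5−4/15·468/41=-174/41
back: M1=-3−1/4·-174/41=-159/82
M: M0=0, M1=-159/82, M2=-174/41, M3=468/41, M4=0
seg 0: a=-2, c=M0/2=0, d=(M1−M0)/(6·2)=-53/328, b=Δ0−h0·(2M0+M1)/6=170/41
seg 1: a=5, c=M1/2=-159/164, d=(M2−M1)/(6·2)=-63/328, b=Δ1−h1·(2M1+M2)/6=181/82
seg 2: a=4, c=M2/2=-87/41, d=(M3−M2)/(6·2)=107/82, b=Δ2−h2·(2M2+M3)/6=-163/41
seg 3: a=-2, c=M3/2=234/41, d=(M4−M3)/(6·1)=-78/41, b=Δ3−h3·(2M3+M4)/6=131/41
t_q=25/4 → seg 3, τ=1/4; S=-2+131/41·τ+234/41·τ²+-78/41·τ³=-1147/1312

  seg 0: a=-2 b=170/41 c=0 d=-53/328
  seg 1: a=5 b=181/82 c=-159/164 d=-63/328
  seg 2: a=4 b=-163/41 c=-87/41 d=107/82
  seg 3: a=-2 b=131/41 c=234/41 d=-78/41
S(25/4) = -1147/1312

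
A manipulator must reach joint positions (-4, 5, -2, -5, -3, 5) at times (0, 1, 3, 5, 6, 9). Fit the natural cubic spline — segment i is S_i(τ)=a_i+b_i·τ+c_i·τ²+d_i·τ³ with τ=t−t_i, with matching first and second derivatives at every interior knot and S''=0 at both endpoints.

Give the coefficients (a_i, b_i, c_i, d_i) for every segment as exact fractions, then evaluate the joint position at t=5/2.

  seg 0: a=-4 b=15947/1407 c=0 d=-3284/1407
  seg 1: a=5 b=6095/1407 c=-3284/469 d=17369/11256
  seg 2: a=-2 b=-14519/2814 c=4233/1876 d=-343/1608
  seg 3: a=-5 b=1838/1407 c=458/469 d=-398/1407
  seg 4: a=-3 b=3392/1407 c=60/469 d=-20/1407
S(5/2) = 28545/30016

Δ: Δ0=9, Δ1=-7/2, Δ2=-3/2, Δ3=2, Δ4=8/3
row 1: diag=6, rhs=-75; c'=1/3, d'=-25/2
row 2: denom=8−2·1/3=22/3; d'=(12−2·-25/2)/(22/3)=111/22
row 3: denom=6−2·3/11=60/11; d'=(21−2·111/22)/(60/11)=2
row 4: denom=8−1·11/60=469/60; d'=(4−1·2)/(469/60)=120/469
back: M4=120/469
back: M3=2−11/60·120/469=916/469
back: M2=111/22−3/11·916/469=4233/938
back: M1=-25/2−1/3·4233/938=-6568/469
M: M0=0, M1=-6568/469, M2=4233/938, M3=916/469, M4=120/469, M5=0
seg 0: a=-4, c=M0/2=0, d=(M1−M0)/(6·1)=-3284/1407, b=Δ0−h0·(2M0+M1)/6=15947/1407
seg 1: a=5, c=M1/2=-3284/469, d=(M2−M1)/(6·2)=17369/11256, b=Δ1−h1·(2M1+M2)/6=6095/1407
seg 2: a=-2, c=M2/2=4233/1876, d=(M3−M2)/(6·2)=-343/1608, b=Δ2−h2·(2M2+M3)/6=-14519/2814
seg 3: a=-5, c=M3/2=458/469, d=(M4−M3)/(6·1)=-398/1407, b=Δ3−h3·(2M3+M4)/6=1838/1407
seg 4: a=-3, c=M4/2=60/469, d=(M5−M4)/(6·3)=-20/1407, b=Δ4−h4·(2M4+M5)/6=3392/1407
t_q=5/2 → seg 1, τ=3/2; S=5+6095/1407·τ+-3284/469·τ²+17369/11256·τ³=28545/30016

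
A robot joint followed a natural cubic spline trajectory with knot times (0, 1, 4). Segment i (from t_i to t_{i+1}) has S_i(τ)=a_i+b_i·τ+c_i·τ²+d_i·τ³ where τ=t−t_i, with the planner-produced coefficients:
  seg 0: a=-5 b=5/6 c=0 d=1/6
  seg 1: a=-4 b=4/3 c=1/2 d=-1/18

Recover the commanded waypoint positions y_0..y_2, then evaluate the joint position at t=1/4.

y_0=-5 y_1=-4 y_2=3
S(1/4) = -613/128

y_0 = S_0(0) = a_0 = -5
y_1 = S_1(0) = a_1 = -4
y_2 = S_1(3) = 3
t_q=1/4 is in segment 0 (τ=1/4); S_0(τ)=-613/128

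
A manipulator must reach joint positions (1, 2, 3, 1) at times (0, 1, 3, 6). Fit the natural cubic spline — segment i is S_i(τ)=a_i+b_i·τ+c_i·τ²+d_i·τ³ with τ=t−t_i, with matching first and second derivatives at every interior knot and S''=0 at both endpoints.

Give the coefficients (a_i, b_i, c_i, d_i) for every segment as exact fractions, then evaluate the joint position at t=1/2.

  seg 0: a=1 b=22/21 c=0 d=-1/21
  seg 1: a=2 b=19/21 c=-1/7 d=-5/168
  seg 2: a=3 b=-1/42 c=-9/28 d=1/28
S(1/2) = 85/56

Δ: Δ0=1, Δ1=1/2, Δ2=-2/3
row 1: diag=6, rhs=-3; c'=1/3, d'=-1/2
row 2: denom=10−2·1/3=28/3; d'=(-7−2·-1/2)/(28/3)=-9/14
back: M2=-9/14
back: M1=-1/2−1/3·-9/14=-2/7
M: M0=0, M1=-2/7, M2=-9/14, M3=0
seg 0: a=1, c=M0/2=0, d=(M1−M0)/(6·1)=-1/21, b=Δ0−h0·(2M0+M1)/6=22/21
seg 1: a=2, c=M1/2=-1/7, d=(M2−M1)/(6·2)=-5/168, b=Δ1−h1·(2M1+M2)/6=19/21
seg 2: a=3, c=M2/2=-9/28, d=(M3−M2)/(6·3)=1/28, b=Δ2−h2·(2M2+M3)/6=-1/42
t_q=1/2 → seg 0, τ=1/2; S=1+22/21·τ+0·τ²+-1/21·τ³=85/56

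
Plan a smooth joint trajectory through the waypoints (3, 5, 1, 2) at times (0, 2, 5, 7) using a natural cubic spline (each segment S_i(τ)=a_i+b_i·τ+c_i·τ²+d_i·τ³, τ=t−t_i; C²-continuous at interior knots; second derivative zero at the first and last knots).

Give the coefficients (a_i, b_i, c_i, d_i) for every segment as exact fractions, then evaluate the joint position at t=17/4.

  seg 0: a=3 b=446/273 c=0 d=-173/1092
  seg 1: a=5 b=-73/273 c=-173/182 d=25/126
  seg 2: a=1 b=-335/546 c=76/91 d=-38/273
S(17/4) = 21505/11648

Δ: Δ0=1, Δ1=-4/3, Δ2=1/2
row 1: diag=10, rhs=-14; c'=3/10, d'=-7/5
row 2: denom=10−3·3/10=91/10; d'=(11−3·-7/5)/(91/10)=152/91
back: M2=152/91
back: M1=-7/5−3/10·152/91=-173/91
M: M0=0, M1=-173/91, M2=152/91, M3=0
seg 0: a=3, c=M0/2=0, d=(M1−M0)/(6·2)=-173/1092, b=Δ0−h0·(2M0+M1)/6=446/273
seg 1: a=5, c=M1/2=-173/182, d=(M2−M1)/(6·3)=25/126, b=Δ1−h1·(2M1+M2)/6=-73/273
seg 2: a=1, c=M2/2=76/91, d=(M3−M2)/(6·2)=-38/273, b=Δ2−h2·(2M2+M3)/6=-335/546
t_q=17/4 → seg 1, τ=9/4; S=5+-73/273·τ+-173/182·τ²+25/126·τ³=21505/11648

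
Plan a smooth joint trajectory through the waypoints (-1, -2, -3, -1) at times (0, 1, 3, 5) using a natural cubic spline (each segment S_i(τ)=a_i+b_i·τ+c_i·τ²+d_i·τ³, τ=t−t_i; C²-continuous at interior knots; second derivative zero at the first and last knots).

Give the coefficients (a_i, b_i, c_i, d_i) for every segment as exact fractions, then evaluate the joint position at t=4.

  seg 0: a=-1 b=-45/44 c=0 d=1/44
  seg 1: a=-2 b=-21/22 c=3/44 d=7/88
  seg 2: a=-3 b=3/11 c=6/11 d=-1/11
S(4) = -25/11

Δ: Δ0=-1, Δ1=-1/2, Δ2=1
row 1: diag=6, rhs=3; c'=1/3, d'=1/2
row 2: denom=8−2·1/3=22/3; d'=(9−2·1/2)/(22/3)=12/11
back: M2=12/11
back: M1=1/2−1/3·12/11=3/22
M: M0=0, M1=3/22, M2=12/11, M3=0
seg 0: a=-1, c=M0/2=0, d=(M1−M0)/(6·1)=1/44, b=Δ0−h0·(2M0+M1)/6=-45/44
seg 1: a=-2, c=M1/2=3/44, d=(M2−M1)/(6·2)=7/88, b=Δ1−h1·(2M1+M2)/6=-21/22
seg 2: a=-3, c=M2/2=6/11, d=(M3−M2)/(6·2)=-1/11, b=Δ2−h2·(2M2+M3)/6=3/11
t_q=4 → seg 2, τ=1; S=-3+3/11·τ+6/11·τ²+-1/11·τ³=-25/11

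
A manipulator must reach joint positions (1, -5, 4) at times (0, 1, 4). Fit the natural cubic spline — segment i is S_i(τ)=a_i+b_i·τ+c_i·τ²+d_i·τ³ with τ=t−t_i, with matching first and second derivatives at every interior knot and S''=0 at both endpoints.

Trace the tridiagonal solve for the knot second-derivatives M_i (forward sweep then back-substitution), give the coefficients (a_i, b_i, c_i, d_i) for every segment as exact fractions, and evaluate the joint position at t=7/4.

Δ: Δ0=-6, Δ1=3
row 1: diag=8, rhs=54; c'=3/8, d'=27/4
back: M1=27/4
M: M0=0, M1=27/4, M2=0
seg 0: a=1, c=M0/2=0, d=(M1−M0)/(6·1)=9/8, b=Δ0−h0·(2M0+M1)/6=-57/8
seg 1: a=-5, c=M1/2=27/8, d=(M2−M1)/(6·3)=-3/8, b=Δ1−h1·(2M1+M2)/6=-15/4
t_q=7/4 → seg 1, τ=3/4; S=-5+-15/4·τ+27/8·τ²+-3/8·τ³=-3109/512

  seg 0: a=1 b=-57/8 c=0 d=9/8
  seg 1: a=-5 b=-15/4 c=27/8 d=-3/8
S(7/4) = -3109/512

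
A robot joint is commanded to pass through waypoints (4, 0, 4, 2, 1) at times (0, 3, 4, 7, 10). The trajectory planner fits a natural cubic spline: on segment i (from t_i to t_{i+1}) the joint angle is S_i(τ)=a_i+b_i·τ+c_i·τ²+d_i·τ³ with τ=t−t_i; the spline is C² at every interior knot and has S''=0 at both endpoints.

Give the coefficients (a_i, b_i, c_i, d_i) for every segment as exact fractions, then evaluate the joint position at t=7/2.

  seg 0: a=4 b=-275/76 c=0 d=521/2052
  seg 1: a=0 b=123/38 c=521/228 d=-347/228
  seg 2: a=4 b=739/228 c=-130/57 d=223/684
  seg 3: a=2 b=-187/114 c=149/228 d=-149/2052
S(7/2) = 3647/1824

Δ: Δ0=-4/3, Δ1=4, Δ2=-2/3, Δ3=-1/3
row 1: diag=8, rhs=32; c'=1/8, d'=4
row 2: denom=8−1·1/8=63/8; d'=(-28−1·4)/(63/8)=-256/63
row 3: denom=12−3·8/21=76/7; d'=(2−3·-256/63)/(76/7)=149/114
back: M3=149/114
back: M2=-256/63−8/21·149/114=-260/57
back: M1=4−1/8·-260/57=521/114
M: M0=0, M1=521/114, M2=-260/57, M3=149/114, M4=0
seg 0: a=4, c=M0/2=0, d=(M1−M0)/(6·3)=521/2052, b=Δ0−h0·(2M0+M1)/6=-275/76
seg 1: a=0, c=M1/2=521/228, d=(M2−M1)/(6·1)=-347/228, b=Δ1−h1·(2M1+M2)/6=123/38
seg 2: a=4, c=M2/2=-130/57, d=(M3−M2)/(6·3)=223/684, b=Δ2−h2·(2M2+M3)/6=739/228
seg 3: a=2, c=M3/2=149/228, d=(M4−M3)/(6·3)=-149/2052, b=Δ3−h3·(2M3+M4)/6=-187/114
t_q=7/2 → seg 1, τ=1/2; S=0+123/38·τ+521/228·τ²+-347/228·τ³=3647/1824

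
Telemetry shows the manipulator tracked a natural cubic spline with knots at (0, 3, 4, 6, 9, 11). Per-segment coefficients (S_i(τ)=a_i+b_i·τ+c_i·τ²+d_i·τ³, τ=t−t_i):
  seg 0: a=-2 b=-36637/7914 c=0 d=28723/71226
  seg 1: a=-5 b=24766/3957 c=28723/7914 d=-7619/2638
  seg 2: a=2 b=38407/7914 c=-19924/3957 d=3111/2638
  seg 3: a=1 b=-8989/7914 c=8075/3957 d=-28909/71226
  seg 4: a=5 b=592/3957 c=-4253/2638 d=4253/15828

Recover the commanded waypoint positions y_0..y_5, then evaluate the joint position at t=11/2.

y_0 = S_0(0) = a_0 = -2
y_1 = S_1(0) = a_1 = -5
y_2 = S_2(0) = a_2 = 2
y_3 = S_3(0) = a_3 = 1
y_4 = S_4(0) = a_4 = 5
y_5 = S_4(2) = 1
t_q=11/2 is in segment 2 (τ=3/2); S_2(τ)=40745/21104

y_0=-2 y_1=-5 y_2=2 y_3=1 y_4=5 y_5=1
S(11/2) = 40745/21104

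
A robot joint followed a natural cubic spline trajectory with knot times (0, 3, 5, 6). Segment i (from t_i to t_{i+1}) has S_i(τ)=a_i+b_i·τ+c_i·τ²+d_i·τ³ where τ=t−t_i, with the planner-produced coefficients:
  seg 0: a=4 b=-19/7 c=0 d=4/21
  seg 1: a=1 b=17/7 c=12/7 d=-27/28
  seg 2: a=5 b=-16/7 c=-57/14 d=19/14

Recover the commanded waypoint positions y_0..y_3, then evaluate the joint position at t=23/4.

y_0 = S_0(0) = a_0 = 4
y_1 = S_1(0) = a_1 = 1
y_2 = S_2(0) = a_2 = 5
y_3 = S_2(1) = 0
t_q=23/4 is in segment 2 (τ=3/4); S_2(τ)=1405/896

y_0=4 y_1=1 y_2=5 y_3=0
S(23/4) = 1405/896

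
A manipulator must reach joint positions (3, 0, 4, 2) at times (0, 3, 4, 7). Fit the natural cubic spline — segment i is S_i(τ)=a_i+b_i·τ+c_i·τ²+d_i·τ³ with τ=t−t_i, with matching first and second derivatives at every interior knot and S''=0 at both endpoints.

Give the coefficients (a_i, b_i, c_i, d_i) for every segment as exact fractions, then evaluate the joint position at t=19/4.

  seg 0: a=3 b=-197/63 c=0 d=134/567
  seg 1: a=0 b=205/63 c=134/63 d=-29/21
  seg 2: a=4 b=212/63 c=-127/63 d=127/567
S(19/4) = 351/64

Δ: Δ0=-1, Δ1=4, Δ2=-2/3
row 1: diag=8, rhs=30; c'=1/8, d'=15/4
row 2: denom=8−1·1/8=63/8; d'=(-28−1·15/4)/(63/8)=-254/63
back: M2=-254/63
back: M1=15/4−1/8·-254/63=268/63
M: M0=0, M1=268/63, M2=-254/63, M3=0
seg 0: a=3, c=M0/2=0, d=(M1−M0)/(6·3)=134/567, b=Δ0−h0·(2M0+M1)/6=-197/63
seg 1: a=0, c=M1/2=134/63, d=(M2−M1)/(6·1)=-29/21, b=Δ1−h1·(2M1+M2)/6=205/63
seg 2: a=4, c=M2/2=-127/63, d=(M3−M2)/(6·3)=127/567, b=Δ2−h2·(2M2+M3)/6=212/63
t_q=19/4 → seg 2, τ=3/4; S=4+212/63·τ+-127/63·τ²+127/567·τ³=351/64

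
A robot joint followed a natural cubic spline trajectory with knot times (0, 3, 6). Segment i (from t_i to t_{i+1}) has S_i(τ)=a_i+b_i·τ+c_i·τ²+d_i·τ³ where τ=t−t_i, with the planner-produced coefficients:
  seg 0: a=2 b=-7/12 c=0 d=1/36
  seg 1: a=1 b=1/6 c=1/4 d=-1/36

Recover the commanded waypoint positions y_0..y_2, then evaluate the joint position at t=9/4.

y_0 = S_0(0) = a_0 = 2
y_1 = S_1(0) = a_1 = 1
y_2 = S_1(3) = 3
t_q=9/4 is in segment 0 (τ=9/4); S_0(τ)=257/256

y_0=2 y_1=1 y_2=3
S(9/4) = 257/256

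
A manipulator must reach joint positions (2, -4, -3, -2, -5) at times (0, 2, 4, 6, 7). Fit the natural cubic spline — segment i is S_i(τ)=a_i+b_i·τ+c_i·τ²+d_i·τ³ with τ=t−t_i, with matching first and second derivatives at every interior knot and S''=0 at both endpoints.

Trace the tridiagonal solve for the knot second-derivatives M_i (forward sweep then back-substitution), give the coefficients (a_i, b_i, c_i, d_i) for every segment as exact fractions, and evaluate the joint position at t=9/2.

  seg 0: a=2 b=-158/41 c=0 d=35/164
  seg 1: a=-4 b=-53/41 c=105/82 d=-63/328
  seg 2: a=-3 b=125/82 c=21/164 d=-105/328
  seg 3: a=-2 b=-74/41 c=-147/82 d=49/82
S(9/2) = -5893/2624

Δ: Δ0=-3, Δ1=1/2, Δ2=1/2, Δ3=-3
row 1: diag=8, rhs=21; c'=1/4, d'=21/8
row 2: denom=8−2·1/4=15/2; d'=(0−2·21/8)/(15/2)=-7/10
row 3: denom=6−2·4/15=82/15; d'=(-21−2·-7/10)/(82/15)=-147/41
back: M3=-147/41
back: M2=-7/10−4/15·-147/41=21/82
back: M1=21/8−1/4·21/82=105/41
M: M0=0, M1=105/41, M2=21/82, M3=-147/41, M4=0
seg 0: a=2, c=M0/2=0, d=(M1−M0)/(6·2)=35/164, b=Δ0−h0·(2M0+M1)/6=-158/41
seg 1: a=-4, c=M1/2=105/82, d=(M2−M1)/(6·2)=-63/328, b=Δ1−h1·(2M1+M2)/6=-53/41
seg 2: a=-3, c=M2/2=21/164, d=(M3−M2)/(6·2)=-105/328, b=Δ2−h2·(2M2+M3)/6=125/82
seg 3: a=-2, c=M3/2=-147/82, d=(M4−M3)/(6·1)=49/82, b=Δ3−h3·(2M3+M4)/6=-74/41
t_q=9/2 → seg 2, τ=1/2; S=-3+125/82·τ+21/164·τ²+-105/328·τ³=-5893/2624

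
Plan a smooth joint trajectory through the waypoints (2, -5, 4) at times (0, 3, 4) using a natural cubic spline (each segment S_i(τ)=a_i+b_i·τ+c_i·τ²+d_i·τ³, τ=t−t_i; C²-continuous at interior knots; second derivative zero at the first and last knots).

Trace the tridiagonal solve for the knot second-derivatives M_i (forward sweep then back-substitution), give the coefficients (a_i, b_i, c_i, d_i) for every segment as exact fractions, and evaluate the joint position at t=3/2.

Δ: Δ0=-7/3, Δ1=9
row 1: diag=8, rhs=68; c'=1/8, d'=17/2
back: M1=17/2
M: M0=0, M1=17/2, M2=0
seg 0: a=2, c=M0/2=0, d=(M1−M0)/(6·3)=17/36, b=Δ0−h0·(2M0+M1)/6=-79/12
seg 1: a=-5, c=M1/2=17/4, d=(M2−M1)/(6·1)=-17/12, b=Δ1−h1·(2M1+M2)/6=37/6
t_q=3/2 → seg 0, τ=3/2; S=2+-79/12·τ+0·τ²+17/36·τ³=-201/32

  seg 0: a=2 b=-79/12 c=0 d=17/36
  seg 1: a=-5 b=37/6 c=17/4 d=-17/12
S(3/2) = -201/32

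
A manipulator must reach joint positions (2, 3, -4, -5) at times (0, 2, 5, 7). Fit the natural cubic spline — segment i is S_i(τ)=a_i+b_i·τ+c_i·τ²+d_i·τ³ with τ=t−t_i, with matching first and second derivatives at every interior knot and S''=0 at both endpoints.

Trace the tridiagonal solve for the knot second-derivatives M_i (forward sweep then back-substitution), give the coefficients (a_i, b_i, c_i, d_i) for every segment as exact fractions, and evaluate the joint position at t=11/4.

  seg 0: a=2 b=97/78 c=0 d=-29/156
  seg 1: a=3 b=-77/78 c=-29/26 d=2/9
  seg 2: a=-4 b=-131/78 c=23/26 d=-23/156
S(11/4) = 359/208

Δ: Δ0=1/2, Δ1=-7/3, Δ2=-1/2
row 1: diag=10, rhs=-17; c'=3/10, d'=-17/10
row 2: denom=10−3·3/10=91/10; d'=(11−3·-17/10)/(91/10)=23/13
back: M2=23/13
back: M1=-17/10−3/10·23/13=-29/13
M: M0=0, M1=-29/13, M2=23/13, M3=0
seg 0: a=2, c=M0/2=0, d=(M1−M0)/(6·2)=-29/156, b=Δ0−h0·(2M0+M1)/6=97/78
seg 1: a=3, c=M1/2=-29/26, d=(M2−M1)/(6·3)=2/9, b=Δ1−h1·(2M1+M2)/6=-77/78
seg 2: a=-4, c=M2/2=23/26, d=(M3−M2)/(6·2)=-23/156, b=Δ2−h2·(2M2+M3)/6=-131/78
t_q=11/4 → seg 1, τ=3/4; S=3+-77/78·τ+-29/26·τ²+2/9·τ³=359/208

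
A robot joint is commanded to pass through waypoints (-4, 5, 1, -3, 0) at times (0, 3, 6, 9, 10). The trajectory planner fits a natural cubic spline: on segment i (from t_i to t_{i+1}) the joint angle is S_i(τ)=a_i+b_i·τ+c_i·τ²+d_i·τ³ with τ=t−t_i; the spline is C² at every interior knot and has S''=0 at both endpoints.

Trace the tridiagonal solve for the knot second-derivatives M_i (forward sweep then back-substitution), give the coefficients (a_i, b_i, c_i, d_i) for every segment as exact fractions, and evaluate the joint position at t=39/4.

  seg 0: a=-4 b=655/162 c=0 d=-169/1458
  seg 1: a=5 b=74/81 c=-169/162 d=143/1458
  seg 2: a=1 b=-437/162 c=-13/81 d=299/1458
  seg 3: a=-3 b=152/81 c=91/54 d=-91/162
S(39/4) = -3047/3456

Δ: Δ0=3, Δ1=-4/3, Δ2=-4/3, Δ3=3
row 1: diag=12, rhs=-26; c'=1/4, d'=-13/6
row 2: denom=12−3·1/4=45/4; d'=(0−3·-13/6)/(45/4)=26/45
row 3: denom=8−3·4/15=36/5; d'=(26−3·26/45)/(36/5)=91/27
back: M3=91/27
back: M2=26/45−4/15·91/27=-26/81
back: M1=-13/6−1/4·-26/81=-169/81
M: M0=0, M1=-169/81, M2=-26/81, M3=91/27, M4=0
seg 0: a=-4, c=M0/2=0, d=(M1−M0)/(6·3)=-169/1458, b=Δ0−h0·(2M0+M1)/6=655/162
seg 1: a=5, c=M1/2=-169/162, d=(M2−M1)/(6·3)=143/1458, b=Δ1−h1·(2M1+M2)/6=74/81
seg 2: a=1, c=M2/2=-13/81, d=(M3−M2)/(6·3)=299/1458, b=Δ2−h2·(2M2+M3)/6=-437/162
seg 3: a=-3, c=M3/2=91/54, d=(M4−M3)/(6·1)=-91/162, b=Δ3−h3·(2M3+M4)/6=152/81
t_q=39/4 → seg 3, τ=3/4; S=-3+152/81·τ+91/54·τ²+-91/162·τ³=-3047/3456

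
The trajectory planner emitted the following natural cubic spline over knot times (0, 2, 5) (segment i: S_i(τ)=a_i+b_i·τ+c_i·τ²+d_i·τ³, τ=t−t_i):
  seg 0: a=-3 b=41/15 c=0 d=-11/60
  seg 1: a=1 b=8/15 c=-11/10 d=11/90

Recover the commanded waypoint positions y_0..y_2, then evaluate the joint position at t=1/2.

y_0 = S_0(0) = a_0 = -3
y_1 = S_1(0) = a_1 = 1
y_2 = S_1(3) = -4
t_q=1/2 is in segment 0 (τ=1/2); S_0(τ)=-53/32

y_0=-3 y_1=1 y_2=-4
S(1/2) = -53/32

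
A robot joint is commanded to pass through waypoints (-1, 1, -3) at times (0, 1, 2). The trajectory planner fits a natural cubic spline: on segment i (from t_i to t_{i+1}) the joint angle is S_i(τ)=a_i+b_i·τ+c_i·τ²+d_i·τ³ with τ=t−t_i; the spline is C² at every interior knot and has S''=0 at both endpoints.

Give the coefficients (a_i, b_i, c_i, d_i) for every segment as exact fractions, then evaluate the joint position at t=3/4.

  seg 0: a=-1 b=7/2 c=0 d=-3/2
  seg 1: a=1 b=-1 c=-9/2 d=3/2
S(3/4) = 127/128

Δ: Δ0=2, Δ1=-4
row 1: diag=4, rhs=-36; c'=1/4, d'=-9
back: M1=-9
M: M0=0, M1=-9, M2=0
seg 0: a=-1, c=M0/2=0, d=(M1−M0)/(6·1)=-3/2, b=Δ0−h0·(2M0+M1)/6=7/2
seg 1: a=1, c=M1/2=-9/2, d=(M2−M1)/(6·1)=3/2, b=Δ1−h1·(2M1+M2)/6=-1
t_q=3/4 → seg 0, τ=3/4; S=-1+7/2·τ+0·τ²+-3/2·τ³=127/128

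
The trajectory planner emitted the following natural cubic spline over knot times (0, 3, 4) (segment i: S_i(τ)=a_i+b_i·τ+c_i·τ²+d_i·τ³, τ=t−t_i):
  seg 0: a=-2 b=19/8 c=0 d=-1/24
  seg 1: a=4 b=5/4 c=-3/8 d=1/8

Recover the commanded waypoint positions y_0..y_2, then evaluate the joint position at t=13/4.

y_0 = S_0(0) = a_0 = -2
y_1 = S_1(0) = a_1 = 4
y_2 = S_1(1) = 5
t_q=13/4 is in segment 1 (τ=1/4); S_1(τ)=2197/512

y_0=-2 y_1=4 y_2=5
S(13/4) = 2197/512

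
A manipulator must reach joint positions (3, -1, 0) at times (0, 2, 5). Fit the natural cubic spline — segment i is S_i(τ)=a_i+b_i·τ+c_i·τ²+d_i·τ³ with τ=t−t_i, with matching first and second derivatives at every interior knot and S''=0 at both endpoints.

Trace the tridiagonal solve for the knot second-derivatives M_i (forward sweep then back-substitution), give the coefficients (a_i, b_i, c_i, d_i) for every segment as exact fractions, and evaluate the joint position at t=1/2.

Δ: Δ0=-2, Δ1=1/3
row 1: diag=10, rhs=14; c'=3/10, d'=7/5
back: M1=7/5
M: M0=0, M1=7/5, M2=0
seg 0: a=3, c=M0/2=0, d=(M1−M0)/(6·2)=7/60, b=Δ0−h0·(2M0+M1)/6=-37/15
seg 1: a=-1, c=M1/2=7/10, d=(M2−M1)/(6·3)=-7/90, b=Δ1−h1·(2M1+M2)/6=-16/15
t_q=1/2 → seg 0, τ=1/2; S=3+-37/15·τ+0·τ²+7/60·τ³=57/32

  seg 0: a=3 b=-37/15 c=0 d=7/60
  seg 1: a=-1 b=-16/15 c=7/10 d=-7/90
S(1/2) = 57/32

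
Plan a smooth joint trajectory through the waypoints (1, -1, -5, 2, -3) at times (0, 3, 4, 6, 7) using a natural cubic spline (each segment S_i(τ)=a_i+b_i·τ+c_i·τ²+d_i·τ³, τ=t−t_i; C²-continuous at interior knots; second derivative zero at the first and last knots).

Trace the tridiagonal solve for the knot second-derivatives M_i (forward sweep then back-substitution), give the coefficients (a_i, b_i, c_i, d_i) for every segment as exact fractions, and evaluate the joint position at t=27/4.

  seg 0: a=1 b=509/375 c=0 d=-253/1125
  seg 1: a=-1 b=-1768/375 c=-253/125 d=1027/375
  seg 2: a=-5 b=-41/75 c=774/125 d=-6253/3000
  seg 3: a=2 b=-593/750 c=-3157/500 d=3157/1500
S(27/4) = -8043/6400

Δ: Δ0=-2/3, Δ1=-4, Δ2=7/2, Δ3=-5
row 1: diag=8, rhs=-20; c'=1/8, d'=-5/2
row 2: denom=6−1·1/8=47/8; d'=(45−1·-5/2)/(47/8)=380/47
row 3: denom=6−2·16/47=250/47; d'=(-51−2·380/47)/(250/47)=-3157/250
back: M3=-3157/250
back: M2=380/47−16/47·-3157/250=1548/125
back: M1=-5/2−1/8·1548/125=-506/125
M: M0=0, M1=-506/125, M2=1548/125, M3=-3157/250, M4=0
seg 0: a=1, c=M0/2=0, d=(M1−M0)/(6·3)=-253/1125, b=Δ0−h0·(2M0+M1)/6=509/375
seg 1: a=-1, c=M1/2=-253/125, d=(M2−M1)/(6·1)=1027/375, b=Δ1−h1·(2M1+M2)/6=-1768/375
seg 2: a=-5, c=M2/2=774/125, d=(M3−M2)/(6·2)=-6253/3000, b=Δ2−h2·(2M2+M3)/6=-41/75
seg 3: a=2, c=M3/2=-3157/500, d=(M4−M3)/(6·1)=3157/1500, b=Δ3−h3·(2M3+M4)/6=-593/750
t_q=27/4 → seg 3, τ=3/4; S=2+-593/750·τ+-3157/500·τ²+3157/1500·τ³=-8043/6400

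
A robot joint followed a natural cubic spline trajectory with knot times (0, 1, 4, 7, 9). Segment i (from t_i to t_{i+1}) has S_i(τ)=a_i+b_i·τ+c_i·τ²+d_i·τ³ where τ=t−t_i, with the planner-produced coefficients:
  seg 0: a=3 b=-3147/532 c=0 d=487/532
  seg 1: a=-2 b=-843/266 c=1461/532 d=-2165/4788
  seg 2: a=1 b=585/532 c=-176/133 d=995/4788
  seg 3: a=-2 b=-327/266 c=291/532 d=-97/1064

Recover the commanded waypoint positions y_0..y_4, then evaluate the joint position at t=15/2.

y_0=3 y_1=-2 y_2=1 y_3=-2 y_4=-3
S(15/2) = -3027/1216

y_0 = S_0(0) = a_0 = 3
y_1 = S_1(0) = a_1 = -2
y_2 = S_2(0) = a_2 = 1
y_3 = S_3(0) = a_3 = -2
y_4 = S_3(2) = -3
t_q=15/2 is in segment 3 (τ=1/2); S_3(τ)=-3027/1216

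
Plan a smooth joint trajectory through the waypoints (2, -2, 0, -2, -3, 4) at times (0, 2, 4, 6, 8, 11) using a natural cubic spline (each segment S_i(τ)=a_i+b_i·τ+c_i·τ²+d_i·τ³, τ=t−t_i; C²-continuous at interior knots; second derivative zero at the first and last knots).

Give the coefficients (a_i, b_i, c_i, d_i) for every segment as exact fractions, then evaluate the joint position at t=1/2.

Δ: Δ0=-2, Δ1=1, Δ2=-1, Δ3=-1/2, Δ4=7/3
row 1: diag=8, rhs=18; c'=1/4, d'=9/4
row 2: denom=8−2·1/4=15/2; d'=(-12−2·9/4)/(15/2)=-11/5
row 3: denom=8−2·4/15=112/15; d'=(3−2·-11/5)/(112/15)=111/112
row 4: denom=10−2·15/56=265/28; d'=(17−2·111/112)/(265/28)=841/530
back: M4=841/530
back: M3=111/112−15/56·841/530=30/53
back: M2=-11/5−4/15·30/53=-623/265
back: M1=9/4−1/4·-623/265=752/265
M: M0=0, M1=752/265, M2=-623/265, M3=30/53, M4=841/530, M5=0
seg 0: a=2, c=M0/2=0, d=(M1−M0)/(6·2)=188/795, b=Δ0−h0·(2M0+M1)/6=-2342/795
seg 1: a=-2, c=M1/2=376/265, d=(M2−M1)/(6·2)=-275/636, b=Δ1−h1·(2M1+M2)/6=-86/795
seg 2: a=0, c=M2/2=-623/530, d=(M3−M2)/(6·2)=773/3180, b=Δ2−h2·(2M2+M3)/6=301/795
seg 3: a=-2, c=M3/2=15/53, d=(M4−M3)/(6·2)=541/6360, b=Δ3−h3·(2M3+M4)/6=-1118/795
seg 4: a=-3, c=M4/2=841/1060, d=(M5−M4)/(6·3)=-841/9540, b=Δ4−h4·(2M4+M5)/6=1187/1590
t_q=1/2 → seg 0, τ=1/2; S=2+-2342/795·τ+0·τ²+188/795·τ³=59/106

  seg 0: a=2 b=-2342/795 c=0 d=188/795
  seg 1: a=-2 b=-86/795 c=376/265 d=-275/636
  seg 2: a=0 b=301/795 c=-623/530 d=773/3180
  seg 3: a=-2 b=-1118/795 c=15/53 d=541/6360
  seg 4: a=-3 b=1187/1590 c=841/1060 d=-841/9540
S(1/2) = 59/106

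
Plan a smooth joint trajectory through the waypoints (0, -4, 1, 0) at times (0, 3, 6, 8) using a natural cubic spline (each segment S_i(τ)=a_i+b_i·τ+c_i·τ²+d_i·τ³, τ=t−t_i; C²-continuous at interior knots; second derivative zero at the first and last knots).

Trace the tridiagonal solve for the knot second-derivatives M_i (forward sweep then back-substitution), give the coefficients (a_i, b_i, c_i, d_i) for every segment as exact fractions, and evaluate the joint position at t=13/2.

Δ: Δ0=-4/3, Δ1=5/3, Δ2=-1/2
row 1: diag=12, rhs=18; c'=1/4, d'=3/2
row 2: denom=10−3·1/4=37/4; d'=(-13−3·3/2)/(37/4)=-70/37
back: M2=-70/37
back: M1=3/2−1/4·-70/37=73/37
M: M0=0, M1=73/37, M2=-70/37, M3=0
seg 0: a=0, c=M0/2=0, d=(M1−M0)/(6·3)=73/666, b=Δ0−h0·(2M0+M1)/6=-515/222
seg 1: a=-4, c=M1/2=73/74, d=(M2−M1)/(6·3)=-143/666, b=Δ1−h1·(2M1+M2)/6=71/111
seg 2: a=1, c=M2/2=-35/37, d=(M3−M2)/(6·2)=35/222, b=Δ2−h2·(2M2+M3)/6=169/222
t_q=13/2 → seg 2, τ=1/2; S=1+169/222·τ+-35/37·τ²+35/222·τ³=689/592

  seg 0: a=0 b=-515/222 c=0 d=73/666
  seg 1: a=-4 b=71/111 c=73/74 d=-143/666
  seg 2: a=1 b=169/222 c=-35/37 d=35/222
S(13/2) = 689/592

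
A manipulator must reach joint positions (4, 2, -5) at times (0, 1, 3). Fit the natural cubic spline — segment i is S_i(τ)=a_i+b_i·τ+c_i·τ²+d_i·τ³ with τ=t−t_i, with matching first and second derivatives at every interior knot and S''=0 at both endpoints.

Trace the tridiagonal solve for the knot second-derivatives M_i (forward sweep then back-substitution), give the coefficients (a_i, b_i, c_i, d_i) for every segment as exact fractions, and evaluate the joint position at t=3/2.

  seg 0: a=4 b=-7/4 c=0 d=-1/4
  seg 1: a=2 b=-5/2 c=-3/4 d=1/8
S(3/2) = 37/64

Δ: Δ0=-2, Δ1=-7/2
row 1: diag=6, rhs=-9; c'=1/3, d'=-3/2
back: M1=-3/2
M: M0=0, M1=-3/2, M2=0
seg 0: a=4, c=M0/2=0, d=(M1−M0)/(6·1)=-1/4, b=Δ0−h0·(2M0+M1)/6=-7/4
seg 1: a=2, c=M1/2=-3/4, d=(M2−M1)/(6·2)=1/8, b=Δ1−h1·(2M1+M2)/6=-5/2
t_q=3/2 → seg 1, τ=1/2; S=2+-5/2·τ+-3/4·τ²+1/8·τ³=37/64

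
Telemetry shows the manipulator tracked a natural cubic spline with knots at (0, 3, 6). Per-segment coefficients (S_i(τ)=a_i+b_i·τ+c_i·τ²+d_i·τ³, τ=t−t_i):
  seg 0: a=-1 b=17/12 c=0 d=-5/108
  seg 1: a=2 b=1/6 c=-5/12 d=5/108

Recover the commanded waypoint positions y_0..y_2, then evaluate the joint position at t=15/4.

y_0=-1 y_1=2 y_2=0
S(15/4) = 489/256

y_0 = S_0(0) = a_0 = -1
y_1 = S_1(0) = a_1 = 2
y_2 = S_1(3) = 0
t_q=15/4 is in segment 1 (τ=3/4); S_1(τ)=489/256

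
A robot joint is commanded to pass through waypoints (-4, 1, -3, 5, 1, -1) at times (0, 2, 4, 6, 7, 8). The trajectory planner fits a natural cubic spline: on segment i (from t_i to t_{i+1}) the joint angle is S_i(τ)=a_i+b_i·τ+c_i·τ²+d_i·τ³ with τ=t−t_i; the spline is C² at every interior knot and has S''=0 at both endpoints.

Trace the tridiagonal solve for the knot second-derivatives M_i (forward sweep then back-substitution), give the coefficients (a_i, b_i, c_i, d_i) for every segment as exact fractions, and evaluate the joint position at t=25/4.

  seg 0: a=-4 b=2733/626 c=0 d=-146/313
  seg 1: a=1 b=-771/626 c=-876/313 d=3023/2504
  seg 2: a=-3 b=645/313 c=5565/1252 d=-4351/2504
  seg 3: a=5 b=-633/626 c=-1872/313 d=1873/626
  seg 4: a=1 b=-1251/313 c=1875/626 d=-625/626
S(25/4) = 177089/40064

Δ: Δ0=5/2, Δ1=-2, Δ2=4, Δ3=-4, Δ4=-2
row 1: diag=8, rhs=-27; c'=1/4, d'=-27/8
row 2: denom=8−2·1/4=15/2; d'=(36−2·-27/8)/(15/2)=57/10
row 3: denom=6−2·4/15=82/15; d'=(-48−2·57/10)/(82/15)=-891/82
row 4: denom=4−1·15/82=313/82; d'=(12−1·-891/82)/(313/82)=1875/313
back: M4=1875/313
back: M3=-891/82−15/82·1875/313=-3744/313
back: M2=57/10−4/15·-3744/313=5565/626
back: M1=-27/8−1/4·5565/626=-1752/313
M: M0=0, M1=-1752/313, M2=5565/626, M3=-3744/313, M4=1875/313, M5=0
seg 0: a=-4, c=M0/2=0, d=(M1−M0)/(6·2)=-146/313, b=Δ0−h0·(2M0+M1)/6=2733/626
seg 1: a=1, c=M1/2=-876/313, d=(M2−M1)/(6·2)=3023/2504, b=Δ1−h1·(2M1+M2)/6=-771/626
seg 2: a=-3, c=M2/2=5565/1252, d=(M3−M2)/(6·2)=-4351/2504, b=Δ2−h2·(2M2+M3)/6=645/313
seg 3: a=5, c=M3/2=-1872/313, d=(M4−M3)/(6·1)=1873/626, b=Δ3−h3·(2M3+M4)/6=-633/626
seg 4: a=1, c=M4/2=1875/626, d=(M5−M4)/(6·1)=-625/626, b=Δ4−h4·(2M4+M5)/6=-1251/313
t_q=25/4 → seg 3, τ=1/4; S=5+-633/626·τ+-1872/313·τ²+1873/626·τ³=177089/40064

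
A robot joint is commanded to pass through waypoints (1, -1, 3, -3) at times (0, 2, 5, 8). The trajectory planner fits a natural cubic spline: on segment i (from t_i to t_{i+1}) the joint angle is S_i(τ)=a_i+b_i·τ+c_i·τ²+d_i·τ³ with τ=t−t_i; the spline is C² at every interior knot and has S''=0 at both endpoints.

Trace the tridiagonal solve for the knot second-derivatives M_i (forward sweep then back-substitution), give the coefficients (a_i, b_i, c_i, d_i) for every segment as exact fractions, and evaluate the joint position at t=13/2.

  seg 0: a=1 b=-187/111 c=0 d=19/111
  seg 1: a=-1 b=41/111 c=38/37 d=-235/999
  seg 2: a=3 b=20/111 c=-121/111 d=121/999
S(13/2) = 363/296

Δ: Δ0=-1, Δ1=4/3, Δ2=-2
row 1: diag=10, rhs=14; c'=3/10, d'=7/5
row 2: denom=12−3·3/10=111/10; d'=(-20−3·7/5)/(111/10)=-242/111
back: M2=-242/111
back: M1=7/5−3/10·-242/111=76/37
M: M0=0, M1=76/37, M2=-242/111, M3=0
seg 0: a=1, c=M0/2=0, d=(M1−M0)/(6·2)=19/111, b=Δ0−h0·(2M0+M1)/6=-187/111
seg 1: a=-1, c=M1/2=38/37, d=(M2−M1)/(6·3)=-235/999, b=Δ1−h1·(2M1+M2)/6=41/111
seg 2: a=3, c=M2/2=-121/111, d=(M3−M2)/(6·3)=121/999, b=Δ2−h2·(2M2+M3)/6=20/111
t_q=13/2 → seg 2, τ=3/2; S=3+20/111·τ+-121/111·τ²+121/999·τ³=363/296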